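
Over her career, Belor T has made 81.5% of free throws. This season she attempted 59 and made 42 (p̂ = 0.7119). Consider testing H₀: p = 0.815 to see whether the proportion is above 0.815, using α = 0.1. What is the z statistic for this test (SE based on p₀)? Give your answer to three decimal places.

z = -2.040

p̂ = 42/59 ≈ 0.71186.
Standard error under H₀: √(0.815×0.185/59) = 0.05055.
z = (0.71186 − 0.815)/0.05055 = -0.10314/0.05055 = -2.040.
p-value = P(Z > -2.040) ≈ 0.9793; since p > α = 0.1, fail to reject H₀.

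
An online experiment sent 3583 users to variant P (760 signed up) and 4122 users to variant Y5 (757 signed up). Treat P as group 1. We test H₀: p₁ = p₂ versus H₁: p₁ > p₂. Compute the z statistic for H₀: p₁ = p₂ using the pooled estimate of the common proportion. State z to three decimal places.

p̂₁ = 760/3583 = 0.21211, p̂₂ = 757/4122 = 0.18365.
Pooled p̂ = (760+757)/(3583+4122) = 1517/7705 = 0.19689.
SE = √(p̂(1−p̂)(1/n₁+1/n₂)) = √(0.19689·0.80311·0.000521696) = √(8.24914e-05) = 0.00908.
z = (0.21211 − 0.18365)/0.00908 = 0.02846/0.00908 = 3.134.
p-value = P(Z > 3.134) ≈ 0.0009.

z = 3.134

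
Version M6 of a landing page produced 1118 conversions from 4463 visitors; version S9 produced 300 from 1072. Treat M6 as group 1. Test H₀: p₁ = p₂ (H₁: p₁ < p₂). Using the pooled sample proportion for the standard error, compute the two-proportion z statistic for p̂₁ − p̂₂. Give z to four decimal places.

p̂₁ = 1118/4463 ≈ 0.250504, p̂₂ = 300/1072 ≈ 0.279851.
Pooled p̂ = (1118+300)/(4463+1072) = 1418/5535 = 0.256188.
SE = √(p̂(1−p̂)(1/n₁+1/n₂)) = √(0.256188·0.743812·0.0011569) = √(0.000220454) = 0.014848.
z = (0.250504 − 0.279851)/0.014848 = -0.029347/0.014848 = -1.9765.

z = -1.9765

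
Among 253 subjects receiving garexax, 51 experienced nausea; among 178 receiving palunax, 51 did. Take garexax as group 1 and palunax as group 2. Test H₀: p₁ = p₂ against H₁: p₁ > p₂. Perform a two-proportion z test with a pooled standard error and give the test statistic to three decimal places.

p̂₁ = 51/253 = 0.20158, p̂₂ = 51/178 = 0.28652.
Pooled p̂ = (51+51)/(253+178) = 102/431 = 0.23666.
SE = √(p̂(1−p̂)(1/n₁+1/n₂)) = √(0.23666·0.76334·0.00957055) = √(0.00172893) = 0.04158.
z = (0.20158 − 0.28652)/0.04158 = -0.08494/0.04158 = -2.043.
p-value = P(Z > -2.043) ≈ 0.9795.

z = -2.043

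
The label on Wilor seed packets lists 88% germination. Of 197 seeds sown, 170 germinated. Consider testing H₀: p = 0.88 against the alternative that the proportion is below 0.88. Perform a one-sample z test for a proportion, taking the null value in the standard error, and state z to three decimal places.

p̂ = 170/197 ≈ 0.86294.
Standard error under H₀: √(0.88×0.12/197) = 0.02315.
z = (0.86294 − 0.88)/0.02315 = -0.01706/0.02315 = -0.737.
p-value = P(Z < -0.737) ≈ 0.2307.

z = -0.737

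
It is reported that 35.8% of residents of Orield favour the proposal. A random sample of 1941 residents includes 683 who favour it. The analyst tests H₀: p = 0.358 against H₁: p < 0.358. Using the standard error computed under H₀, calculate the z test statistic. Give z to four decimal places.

z = -0.5624

p̂ = 683/1941 = 0.351880.
Standard error under H₀: √(0.358×0.642/1941) = 0.010882.
z = (0.351880 − 0.358)/0.010882 = -0.006120/0.010882 = -0.5624.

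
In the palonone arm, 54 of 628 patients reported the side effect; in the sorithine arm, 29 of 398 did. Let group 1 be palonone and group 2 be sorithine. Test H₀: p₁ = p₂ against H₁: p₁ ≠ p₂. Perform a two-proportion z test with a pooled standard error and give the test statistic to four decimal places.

p̂₁ = 54/628 = 0.085987, p̂₂ = 29/398 = 0.072864.
Pooled p̂ = (54+29)/(628+398) = 83/1026 = 0.080897.
SE = √(0.0743524 × 0.00410492) = 0.017470.
z = (0.085987 − 0.072864)/0.017470 = 0.013123/0.017470 = 0.7512.

z = 0.7512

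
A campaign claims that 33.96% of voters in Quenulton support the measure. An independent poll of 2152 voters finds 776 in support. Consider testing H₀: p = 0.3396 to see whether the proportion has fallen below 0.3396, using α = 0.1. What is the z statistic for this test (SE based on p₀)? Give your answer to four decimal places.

z = 2.0566

p̂ = 776/2152 = 0.3605948.
SE = √(p₀(1−p₀)/n) = √(0.22427/2152) = 0.0102086.
z = (0.3605948 − 0.3396)/0.0102086 = 0.0209948/0.0102086 = 2.0566.
p-value = P(Z < 2.057) ≈ 0.9801, so at α = 0.1 we fail to reject H₀.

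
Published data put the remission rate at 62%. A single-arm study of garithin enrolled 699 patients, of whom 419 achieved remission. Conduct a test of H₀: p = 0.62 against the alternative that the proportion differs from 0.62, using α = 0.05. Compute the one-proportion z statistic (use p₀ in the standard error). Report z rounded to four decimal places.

z = -1.1206

p̂ = 419/699 ≈ 0.5994278.
SE = √(p₀(1−p₀)/n) = √(0.2356/699) = 0.0183590.
z = (0.5994278 − 0.62)/0.0183590 = -0.0205722/0.0183590 = -1.1206.
Two-sided p-value ≈ 2·Φ(−1.121) = 0.2625, so at α = 0.05 we fail to reject H₀.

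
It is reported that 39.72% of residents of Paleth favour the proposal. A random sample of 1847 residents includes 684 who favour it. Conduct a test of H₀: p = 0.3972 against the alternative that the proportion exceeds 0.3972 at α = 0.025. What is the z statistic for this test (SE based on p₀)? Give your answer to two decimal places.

p̂ = 684/1847 = 0.3703.
SE = √(p₀(1−p₀)/n) = √(0.23943/1847) = 0.0114.
z = (0.3703 − 0.3972)/0.0114 = -0.0269/0.0114 = -2.36.
p-value = P(Z > -2.360) ≈ 0.9909, so at α = 0.025 we fail to reject H₀.

z = -2.36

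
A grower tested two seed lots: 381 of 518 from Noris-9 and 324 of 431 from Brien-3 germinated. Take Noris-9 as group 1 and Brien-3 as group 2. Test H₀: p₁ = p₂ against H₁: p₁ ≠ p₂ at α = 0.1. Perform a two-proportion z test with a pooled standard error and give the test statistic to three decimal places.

p̂₁ = 381/518 = 0.73552, p̂₂ = 324/431 = 0.75174.
Pooled p̂ = (381+324)/(518+431) = 705/949 = 0.74289.
SE = √(0.191006 × 0.00425069) = 0.02849.
z = (0.73552 − 0.75174)/0.02849 = -0.01622/0.02849 = -0.569.
Two-sided p-value ≈ 2·Φ(−0.569) = 0.5692. With α = 0.1, fail to reject H₀.

z = -0.569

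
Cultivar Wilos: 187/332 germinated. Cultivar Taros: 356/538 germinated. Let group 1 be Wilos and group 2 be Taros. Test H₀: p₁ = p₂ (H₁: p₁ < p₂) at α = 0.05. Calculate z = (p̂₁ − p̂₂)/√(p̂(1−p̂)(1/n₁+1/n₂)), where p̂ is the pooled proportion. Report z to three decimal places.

z = -2.913

p̂₁ = 187/332 ≈ 0.56325, p̂₂ = 356/538 ≈ 0.66171.
Pooled p̂ = (187+356)/(332+538) = 543/870 = 0.62414.
SE = √(0.23459 × 0.00487078) = 0.03380.
z = (0.56325 − 0.66171)/0.03380 = -0.09846/0.03380 = -2.913.
p-value = P(Z < -2.913) ≈ 0.0018; since p < α = 0.05, reject H₀.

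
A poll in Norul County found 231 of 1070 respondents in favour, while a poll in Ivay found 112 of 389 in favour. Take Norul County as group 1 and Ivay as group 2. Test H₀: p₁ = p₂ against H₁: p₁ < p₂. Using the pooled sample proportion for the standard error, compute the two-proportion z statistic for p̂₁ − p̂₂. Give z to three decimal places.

p̂₁ = 231/1070 ≈ 0.21589, p̂₂ = 112/389 ≈ 0.28792.
Pooled p̂ = (231+112)/(1070+389) = 343/1459 = 0.23509.
SE = √(p̂(1−p̂)(1/n₁+1/n₂)) = √(0.23509·0.76491·0.00350527) = √(0.000630332) = 0.02511.
z = (0.21589 − 0.28792)/0.02511 = -0.07203/0.02511 = -2.869.

z = -2.869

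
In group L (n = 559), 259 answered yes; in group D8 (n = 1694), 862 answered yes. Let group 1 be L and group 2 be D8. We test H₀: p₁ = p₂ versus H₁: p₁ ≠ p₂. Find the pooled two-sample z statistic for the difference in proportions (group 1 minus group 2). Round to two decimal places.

z = -1.87

p̂₁ = 259/559 = 0.4633, p̂₂ = 862/1694 = 0.5089.
Pooled p̂ = (259+862)/(559+1694) = 1121/2253 = 0.4976.
SE = √(0.249994 × 0.00237923) = 0.0244.
z = (0.4633 − 0.5089)/0.0244 = -0.0456/0.0244 = -1.87.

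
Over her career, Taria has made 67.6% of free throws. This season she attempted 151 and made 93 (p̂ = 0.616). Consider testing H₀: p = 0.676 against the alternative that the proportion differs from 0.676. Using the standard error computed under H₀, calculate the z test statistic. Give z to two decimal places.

z = -1.58

p̂ = 93/151 ≈ 0.6159.
Standard error under H₀: √(0.676×0.324/151) = 0.0381.
z = (0.6159 − 0.676)/0.0381 = -0.0601/0.0381 = -1.58.
Two-sided p-value ≈ 2·Φ(−1.578) = 0.1145.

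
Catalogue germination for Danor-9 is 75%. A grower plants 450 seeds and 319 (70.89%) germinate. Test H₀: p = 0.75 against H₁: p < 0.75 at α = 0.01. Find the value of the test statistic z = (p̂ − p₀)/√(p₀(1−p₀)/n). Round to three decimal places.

p̂ = 319/450 ≈ 0.70889.
Under H₀, SE = √(0.75·0.25/450) = √(0.000416667) = 0.02041.
z = (0.70889 − 0.75)/0.02041 = -0.04111/0.02041 = -2.014.
p-value = P(Z < -2.014) ≈ 0.0220, so at α = 0.01 we fail to reject H₀.

z = -2.014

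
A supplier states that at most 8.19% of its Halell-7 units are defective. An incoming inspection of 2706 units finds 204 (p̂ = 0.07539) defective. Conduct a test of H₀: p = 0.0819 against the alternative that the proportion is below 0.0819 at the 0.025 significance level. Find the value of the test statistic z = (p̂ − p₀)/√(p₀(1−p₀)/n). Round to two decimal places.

z = -1.24

p̂ = 204/2706 = 0.07539.
Under H₀, SE = √(0.0819·0.9181/2706) = √(2.77873e-05) = 0.00527.
z = (0.07539 − 0.0819)/0.00527 = -0.00651/0.00527 = -1.24.
p-value = P(Z < -1.235) ≈ 0.1084. With α = 0.025, fail to reject H₀.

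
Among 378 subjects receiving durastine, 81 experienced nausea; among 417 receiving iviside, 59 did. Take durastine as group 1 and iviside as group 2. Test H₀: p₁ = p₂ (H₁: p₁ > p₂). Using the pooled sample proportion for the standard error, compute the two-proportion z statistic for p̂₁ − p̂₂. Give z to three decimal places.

z = 2.691

p̂₁ = 81/378 = 0.21429, p̂₂ = 59/417 = 0.14149.
Pooled p̂ = (81+59)/(378+417) = 140/795 = 0.17610.
SE = √(0.145089 × 0.00504358) = 0.02705.
z = (0.21429 − 0.14149)/0.02705 = 0.07280/0.02705 = 2.691.
p-value = P(Z > 2.691) ≈ 0.0036.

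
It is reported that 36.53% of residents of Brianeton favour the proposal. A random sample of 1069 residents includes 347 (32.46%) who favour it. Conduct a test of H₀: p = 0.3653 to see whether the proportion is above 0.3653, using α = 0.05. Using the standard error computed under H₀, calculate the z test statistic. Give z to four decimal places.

p̂ = 347/1069 = 0.3246024.
Standard error under H₀: √(0.3653×0.6347/1069) = 0.0147272.
z = (0.3246024 − 0.3653)/0.0147272 = -0.0406976/0.0147272 = -2.7634.
p-value = P(Z > -2.763) ≈ 0.9971; since p > α = 0.05, fail to reject H₀.

z = -2.7634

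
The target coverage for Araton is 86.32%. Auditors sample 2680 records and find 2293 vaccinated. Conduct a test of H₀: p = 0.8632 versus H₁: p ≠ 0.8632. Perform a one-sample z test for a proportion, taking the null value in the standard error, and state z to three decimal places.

p̂ = 2293/2680 = 0.85560.
Standard error under H₀: √(0.8632×0.1368/2680) = 0.00664.
z = (0.85560 − 0.8632)/0.00664 = -0.00760/0.00664 = -1.145.
p-value = 2·P(Z > 1.145) ≈ 0.2520.

z = -1.145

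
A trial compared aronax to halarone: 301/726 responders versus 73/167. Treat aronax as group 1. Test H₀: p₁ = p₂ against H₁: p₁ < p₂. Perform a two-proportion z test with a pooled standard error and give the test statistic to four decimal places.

z = -0.5320

p̂₁ = 301/726 ≈ 0.414601, p̂₂ = 73/167 ≈ 0.437126.
Pooled p̂ = (301+73)/(726+167) = 374/893 = 0.418813.
SE = √(0.243409 × 0.00736543) = 0.042342.
z = (0.414601 − 0.437126)/0.042342 = -0.022525/0.042342 = -0.5320.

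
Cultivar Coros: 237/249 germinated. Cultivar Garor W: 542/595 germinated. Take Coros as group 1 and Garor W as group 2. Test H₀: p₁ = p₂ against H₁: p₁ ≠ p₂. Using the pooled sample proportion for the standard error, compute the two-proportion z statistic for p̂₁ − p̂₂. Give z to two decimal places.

z = 2.03

p̂₁ = 237/249 = 0.9518, p̂₂ = 542/595 = 0.9109.
Pooled p̂ = (237+542)/(249+595) = 779/844 = 0.9230.
SE = √(0.071083 × 0.00569674) = 0.0201.
z = (0.9518 − 0.9109)/0.0201 = 0.0409/0.0201 = 2.03.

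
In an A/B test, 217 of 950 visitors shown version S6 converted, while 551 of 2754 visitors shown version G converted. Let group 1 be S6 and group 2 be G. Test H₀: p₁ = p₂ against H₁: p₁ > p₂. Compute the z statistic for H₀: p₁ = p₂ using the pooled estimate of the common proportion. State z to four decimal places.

p̂₁ = 217/950 ≈ 0.228421, p̂₂ = 551/2754 ≈ 0.200073.
Pooled p̂ = (217+551)/(950+2754) = 768/3704 = 0.207343.
SE = √(0.164352 × 0.00141574) = 0.015254.
z = (0.228421 − 0.200073)/0.015254 = 0.028348/0.015254 = 1.8584.
p-value = P(Z > 1.858) ≈ 0.0316.

z = 1.8584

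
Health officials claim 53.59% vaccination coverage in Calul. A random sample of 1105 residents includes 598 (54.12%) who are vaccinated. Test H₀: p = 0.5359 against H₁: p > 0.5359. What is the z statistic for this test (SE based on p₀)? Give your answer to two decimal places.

p̂ = 598/1105 = 0.5412.
Standard error under H₀: √(0.5359×0.4641/1105) = 0.0150.
z = (0.5412 − 0.5359)/0.0150 = 0.0053/0.0150 = 0.35.
p-value = P(Z > 0.352) ≈ 0.3625.

z = 0.35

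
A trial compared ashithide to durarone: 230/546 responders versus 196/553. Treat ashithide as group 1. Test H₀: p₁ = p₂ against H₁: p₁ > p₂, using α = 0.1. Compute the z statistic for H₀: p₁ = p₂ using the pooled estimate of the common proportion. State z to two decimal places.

p̂₁ = 230/546 = 0.4212, p̂₂ = 196/553 = 0.3544.
Pooled p̂ = (230+196)/(546+553) = 426/1099 = 0.3876.
SE = √(p̂(1−p̂)(1/n₁+1/n₂)) = √(0.3876·0.6124·0.00363982) = √(0.000863991) = 0.0294.
z = (0.4212 − 0.3544)/0.0294 = 0.0668/0.0294 = 2.27.
p-value = P(Z > 2.273) ≈ 0.0115; since p < α = 0.1, reject H₀.

z = 2.27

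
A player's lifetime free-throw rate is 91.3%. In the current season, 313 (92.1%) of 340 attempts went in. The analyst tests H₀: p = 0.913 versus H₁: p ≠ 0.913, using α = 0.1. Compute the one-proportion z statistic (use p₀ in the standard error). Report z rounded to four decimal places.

z = 0.4965

p̂ = 313/340 ≈ 0.9205882.
Under H₀, SE = √(0.913·0.087/340) = √(0.000233621) = 0.0152847.
z = (0.9205882 − 0.913)/0.0152847 = 0.0075882/0.0152847 = 0.4965.
p-value = 2·P(Z > 0.496) ≈ 0.6196, so at α = 0.1 we fail to reject H₀.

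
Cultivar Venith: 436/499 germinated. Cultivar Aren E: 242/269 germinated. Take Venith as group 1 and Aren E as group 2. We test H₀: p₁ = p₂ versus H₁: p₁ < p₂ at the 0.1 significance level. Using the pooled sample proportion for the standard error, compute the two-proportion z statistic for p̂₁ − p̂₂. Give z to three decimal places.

z = -1.064

p̂₁ = 436/499 = 0.87375, p̂₂ = 242/269 = 0.89963.
Pooled p̂ = (436+242)/(499+269) = 678/768 = 0.88281.
SE = √(0.103455 × 0.00572148) = 0.02433.
z = (0.87375 − 0.89963)/0.02433 = -0.02588/0.02433 = -1.064.
p-value = P(Z < -1.064) ≈ 0.1437. With α = 0.1, fail to reject H₀.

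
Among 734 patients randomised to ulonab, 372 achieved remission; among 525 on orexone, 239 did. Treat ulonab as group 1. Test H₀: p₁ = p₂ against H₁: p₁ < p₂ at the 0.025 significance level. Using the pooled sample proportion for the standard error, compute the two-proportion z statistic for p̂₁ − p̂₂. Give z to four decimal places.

z = 1.8054

p̂₁ = 372/734 ≈ 0.506812, p̂₂ = 239/525 ≈ 0.455238.
Pooled p̂ = (372+239)/(734+525) = 611/1259 = 0.485306.
SE = √(p̂(1−p̂)(1/n₁+1/n₂)) = √(0.485306·0.514694·0.00326716) = √(0.000816084) = 0.028567.
z = (0.506812 − 0.455238)/0.028567 = 0.051574/0.028567 = 1.8054.
p-value = P(Z < 1.805) ≈ 0.9645. With α = 0.025, fail to reject H₀.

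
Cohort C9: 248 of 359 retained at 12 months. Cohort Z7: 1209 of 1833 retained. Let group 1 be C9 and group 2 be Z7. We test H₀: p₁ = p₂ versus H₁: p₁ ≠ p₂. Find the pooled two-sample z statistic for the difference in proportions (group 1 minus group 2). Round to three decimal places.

z = 1.146

p̂₁ = 248/359 ≈ 0.69081, p̂₂ = 1209/1833 ≈ 0.65957.
Pooled p̂ = (248+1209)/(359+1833) = 1457/2192 = 0.66469.
SE = √(0.222877 × 0.00333107) = 0.02725.
z = (0.69081 − 0.65957)/0.02725 = 0.03124/0.02725 = 1.146.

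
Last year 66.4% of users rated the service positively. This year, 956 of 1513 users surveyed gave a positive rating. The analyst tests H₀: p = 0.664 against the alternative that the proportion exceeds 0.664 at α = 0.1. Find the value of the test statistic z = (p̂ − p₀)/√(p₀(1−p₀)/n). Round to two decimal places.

z = -2.65

p̂ = 956/1513 ≈ 0.6319.
Under H₀, SE = √(0.664·0.336/1513) = √(0.000147458) = 0.0121.
z = (0.6319 − 0.664)/0.0121 = -0.0321/0.0121 = -2.65.
p-value = P(Z > -2.647) ≈ 0.9959; since p > α = 0.1, fail to reject H₀.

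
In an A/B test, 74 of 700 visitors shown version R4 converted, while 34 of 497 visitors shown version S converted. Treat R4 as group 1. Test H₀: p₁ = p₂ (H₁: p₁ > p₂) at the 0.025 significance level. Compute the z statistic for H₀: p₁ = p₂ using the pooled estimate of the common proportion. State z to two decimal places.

p̂₁ = 74/700 ≈ 0.1057, p̂₂ = 34/497 ≈ 0.0684.
Pooled p̂ = (74+34)/(700+497) = 108/1197 = 0.0902.
SE = √(p̂(1−p̂)(1/n₁+1/n₂)) = √(0.0902·0.9098·0.00344064) = √(0.000282425) = 0.0168.
z = (0.1057 − 0.0684)/0.0168 = 0.0373/0.0168 = 2.22.
p-value = P(Z > 2.220) ≈ 0.0132; since p < α = 0.025, reject H₀.

z = 2.22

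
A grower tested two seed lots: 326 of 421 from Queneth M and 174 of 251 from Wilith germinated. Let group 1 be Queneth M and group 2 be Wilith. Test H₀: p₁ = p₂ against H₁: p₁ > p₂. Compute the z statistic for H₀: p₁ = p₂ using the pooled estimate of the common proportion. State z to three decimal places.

z = 2.331

p̂₁ = 326/421 ≈ 0.77435, p̂₂ = 174/251 ≈ 0.69323.
Pooled p̂ = (326+174)/(421+251) = 500/672 = 0.74405.
SE = √(0.190441 × 0.00635936) = 0.03480.
z = (0.77435 − 0.69323)/0.03480 = 0.08112/0.03480 = 2.331.
p-value = P(Z > 2.331) ≈ 0.0099.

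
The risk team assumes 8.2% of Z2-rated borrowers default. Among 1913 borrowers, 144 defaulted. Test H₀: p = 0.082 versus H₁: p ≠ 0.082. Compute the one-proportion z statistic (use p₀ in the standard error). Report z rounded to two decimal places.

p̂ = 144/1913 ≈ 0.07527.
Under H₀, SE = √(0.082·0.918/1913) = √(3.93497e-05) = 0.00627.
z = (0.07527 − 0.082)/0.00627 = -0.00673/0.00627 = -1.07.
p-value = 2·P(Z > 1.072) ≈ 0.2837.

z = -1.07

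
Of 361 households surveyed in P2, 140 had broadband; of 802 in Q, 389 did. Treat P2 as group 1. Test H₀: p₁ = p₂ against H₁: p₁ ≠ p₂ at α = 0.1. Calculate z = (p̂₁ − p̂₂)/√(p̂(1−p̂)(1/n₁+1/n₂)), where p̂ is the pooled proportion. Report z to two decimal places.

p̂₁ = 140/361 ≈ 0.3878, p̂₂ = 389/802 ≈ 0.4850.
Pooled p̂ = (140+389)/(361+802) = 529/1163 = 0.4549.
SE = √(0.247962 × 0.00401697) = 0.0316.
z = (0.3878 − 0.4850)/0.0316 = -0.0972/0.0316 = -3.08.
Two-sided p-value ≈ 2·Φ(−3.081) = 0.0021. With α = 0.1, reject H₀.

z = -3.08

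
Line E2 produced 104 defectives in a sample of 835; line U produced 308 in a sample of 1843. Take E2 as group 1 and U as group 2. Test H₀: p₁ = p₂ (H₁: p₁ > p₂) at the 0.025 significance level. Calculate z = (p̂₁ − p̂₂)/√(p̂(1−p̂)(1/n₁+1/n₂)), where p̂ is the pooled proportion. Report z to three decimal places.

p̂₁ = 104/835 ≈ 0.124551, p̂₂ = 308/1843 ≈ 0.167119.
Pooled p̂ = (104+308)/(835+1843) = 412/2678 = 0.153846.
SE = √(p̂(1−p̂)(1/n₁+1/n₂)) = √(0.153846·0.846154·0.0017402) = √(0.000226535) = 0.015051.
z = (0.124551 − 0.167119)/0.015051 = -0.042568/0.015051 = -2.828.
p-value = P(Z > -2.828) ≈ 0.9977. With α = 0.025, fail to reject H₀.

z = -2.828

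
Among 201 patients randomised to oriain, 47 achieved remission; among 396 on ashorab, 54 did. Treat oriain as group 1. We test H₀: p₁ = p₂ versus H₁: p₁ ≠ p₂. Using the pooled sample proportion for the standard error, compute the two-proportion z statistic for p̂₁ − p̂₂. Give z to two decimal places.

p̂₁ = 47/201 = 0.2338, p̂₂ = 54/396 = 0.1364.
Pooled p̂ = (47+54)/(201+396) = 101/597 = 0.1692.
SE = √(p̂(1−p̂)(1/n₁+1/n₂)) = √(0.1692·0.8308·0.00750038) = √(0.00105424) = 0.0325.
z = (0.2338 − 0.1364)/0.0325 = 0.0974/0.0325 = 3.00.
p-value = 2·P(Z > 3.002) ≈ 0.0027.

z = 3.00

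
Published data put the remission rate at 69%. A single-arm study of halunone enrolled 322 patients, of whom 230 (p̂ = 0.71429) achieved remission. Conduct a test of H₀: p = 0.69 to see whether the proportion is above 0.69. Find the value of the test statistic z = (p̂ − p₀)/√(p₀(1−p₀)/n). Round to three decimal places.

z = 0.942

p̂ = 230/322 = 0.714286.
SE = √(p₀(1−p₀)/n) = √(0.2139/322) = 0.025774.
z = (0.714286 − 0.69)/0.025774 = 0.024286/0.025774 = 0.942.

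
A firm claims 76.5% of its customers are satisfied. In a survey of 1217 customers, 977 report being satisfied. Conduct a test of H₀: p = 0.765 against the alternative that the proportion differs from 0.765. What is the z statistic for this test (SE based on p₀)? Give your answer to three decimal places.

z = 3.110

p̂ = 977/1217 ≈ 0.80279.
Under H₀, SE = √(0.765·0.235/1217) = √(0.00014772) = 0.01215.
z = (0.80279 − 0.765)/0.01215 = 0.03779/0.01215 = 3.110.
p-value = 2·P(Z > 3.110) ≈ 0.0019.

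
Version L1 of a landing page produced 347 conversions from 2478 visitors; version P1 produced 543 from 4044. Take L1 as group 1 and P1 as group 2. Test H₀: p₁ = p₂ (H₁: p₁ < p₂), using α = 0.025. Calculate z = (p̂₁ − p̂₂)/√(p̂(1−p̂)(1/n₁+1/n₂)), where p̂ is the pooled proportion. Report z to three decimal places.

z = 0.658

p̂₁ = 347/2478 = 0.14003, p̂₂ = 543/4044 = 0.13427.
Pooled p̂ = (347+543)/(2478+4044) = 890/6522 = 0.13646.
SE = √(p̂(1−p̂)(1/n₁+1/n₂)) = √(0.13646·0.86354·0.000650831) = √(7.66937e-05) = 0.00876.
z = (0.14003 − 0.13427)/0.00876 = 0.00576/0.00876 = 0.658.
p-value = P(Z < 0.658) ≈ 0.7446, so at α = 0.025 we fail to reject H₀.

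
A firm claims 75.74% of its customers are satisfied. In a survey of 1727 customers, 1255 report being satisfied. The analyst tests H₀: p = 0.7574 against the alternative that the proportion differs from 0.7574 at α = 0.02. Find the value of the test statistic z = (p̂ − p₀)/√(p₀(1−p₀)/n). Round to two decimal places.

z = -2.98

p̂ = 1255/1727 = 0.7267.
Standard error under H₀: √(0.7574×0.2426/1727) = 0.0103.
z = (0.7267 − 0.7574)/0.0103 = -0.0307/0.0103 = -2.98.
Two-sided p-value ≈ 2·Φ(−2.977) = 0.0029. With α = 0.02, reject H₀.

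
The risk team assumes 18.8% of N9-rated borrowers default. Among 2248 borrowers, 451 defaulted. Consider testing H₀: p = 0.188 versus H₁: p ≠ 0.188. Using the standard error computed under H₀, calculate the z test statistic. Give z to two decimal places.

p̂ = 451/2248 ≈ 0.20062.
Standard error under H₀: √(0.188×0.812/2248) = 0.00824.
z = (0.20062 − 0.188)/0.00824 = 0.01262/0.00824 = 1.53.

z = 1.53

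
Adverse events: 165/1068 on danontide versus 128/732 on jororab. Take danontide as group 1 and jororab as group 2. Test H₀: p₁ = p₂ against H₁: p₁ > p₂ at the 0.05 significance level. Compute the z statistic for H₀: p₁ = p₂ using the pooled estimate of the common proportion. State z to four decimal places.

z = -1.1499

p̂₁ = 165/1068 ≈ 0.154494, p̂₂ = 128/732 ≈ 0.174863.
Pooled p̂ = (165+128)/(1068+732) = 293/1800 = 0.162778.
SE = √(p̂(1−p̂)(1/n₁+1/n₂)) = √(0.162778·0.837222·0.00230245) = √(0.000313781) = 0.017714.
z = (0.154494 − 0.174863)/0.017714 = -0.020369/0.017714 = -1.1499.
p-value = P(Z > -1.150) ≈ 0.8749, so at α = 0.05 we fail to reject H₀.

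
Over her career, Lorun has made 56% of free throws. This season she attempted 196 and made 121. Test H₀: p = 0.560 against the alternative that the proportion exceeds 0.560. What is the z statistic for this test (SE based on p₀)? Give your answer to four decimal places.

z = 1.6174

p̂ = 121/196 = 0.617347.
Standard error under H₀: √(0.56×0.44/196) = 0.035456.
z = (0.617347 − 0.56)/0.035456 = 0.057347/0.035456 = 1.6174.
p-value = P(Z > 1.617) ≈ 0.0529.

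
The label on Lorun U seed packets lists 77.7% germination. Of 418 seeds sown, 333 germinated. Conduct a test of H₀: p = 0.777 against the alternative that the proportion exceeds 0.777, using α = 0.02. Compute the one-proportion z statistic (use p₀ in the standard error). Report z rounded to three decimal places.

z = 0.965

p̂ = 333/418 = 0.79665.
Standard error under H₀: √(0.777×0.223/418) = 0.02036.
z = (0.79665 − 0.777)/0.02036 = 0.01965/0.02036 = 0.965.
p-value = P(Z > 0.965) ≈ 0.1672. With α = 0.02, fail to reject H₀.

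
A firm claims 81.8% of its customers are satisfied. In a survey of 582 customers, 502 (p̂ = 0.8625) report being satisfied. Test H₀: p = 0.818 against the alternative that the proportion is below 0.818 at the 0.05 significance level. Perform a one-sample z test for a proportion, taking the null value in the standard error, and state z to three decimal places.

p̂ = 502/582 ≈ 0.86254.
Under H₀, SE = √(0.818·0.182/582) = √(0.000255801) = 0.01599.
z = (0.86254 − 0.818)/0.01599 = 0.04454/0.01599 = 2.785.
p-value = P(Z < 2.785) ≈ 0.9973; since p > α = 0.05, fail to reject H₀.

z = 2.785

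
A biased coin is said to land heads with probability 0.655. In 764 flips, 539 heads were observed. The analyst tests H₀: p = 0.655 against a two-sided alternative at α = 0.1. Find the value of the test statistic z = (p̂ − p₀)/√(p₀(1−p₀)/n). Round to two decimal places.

z = 2.94

p̂ = 539/764 ≈ 0.7055.
Standard error under H₀: √(0.655×0.345/764) = 0.0172.
z = (0.7055 − 0.655)/0.0172 = 0.0505/0.0172 = 2.94.
p-value = 2·P(Z > 2.936) ≈ 0.0033. With α = 0.1, reject H₀.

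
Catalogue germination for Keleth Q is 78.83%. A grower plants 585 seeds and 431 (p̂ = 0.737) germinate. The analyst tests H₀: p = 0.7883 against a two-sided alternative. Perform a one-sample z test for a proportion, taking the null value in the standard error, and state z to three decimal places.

p̂ = 431/585 ≈ 0.73675.
Under H₀, SE = √(0.7883·0.2117/585) = √(0.00028527) = 0.01689.
z = (0.73675 − 0.7883)/0.01689 = -0.05155/0.01689 = -3.052.
Two-sided p-value ≈ 2·Φ(−3.052) = 0.0023.

z = -3.052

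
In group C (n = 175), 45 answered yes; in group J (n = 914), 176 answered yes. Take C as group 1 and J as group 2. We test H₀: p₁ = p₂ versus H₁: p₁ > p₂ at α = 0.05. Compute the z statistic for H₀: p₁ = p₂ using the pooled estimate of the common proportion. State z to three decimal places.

z = 1.946

p̂₁ = 45/175 ≈ 0.25714, p̂₂ = 176/914 ≈ 0.19256.
Pooled p̂ = (45+176)/(175+914) = 221/1089 = 0.20294.
SE = √(0.161754 × 0.00680838) = 0.03319.
z = (0.25714 − 0.19256)/0.03319 = 0.06458/0.03319 = 1.946.
p-value = P(Z > 1.946) ≈ 0.0258. With α = 0.05, reject H₀.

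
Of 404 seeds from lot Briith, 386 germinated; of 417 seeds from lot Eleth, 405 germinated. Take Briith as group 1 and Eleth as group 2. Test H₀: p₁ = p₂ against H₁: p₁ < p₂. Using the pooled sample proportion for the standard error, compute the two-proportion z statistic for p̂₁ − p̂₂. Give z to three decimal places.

z = -1.205

p̂₁ = 386/404 = 0.955446, p̂₂ = 405/417 = 0.971223.
Pooled p̂ = (386+405)/(404+417) = 791/821 = 0.963459.
SE = √(p̂(1−p̂)(1/n₁+1/n₂)) = √(0.963459·0.036541·0.00487333) = √(0.000171568) = 0.013098.
z = (0.955446 − 0.971223)/0.013098 = -0.015777/0.013098 = -1.205.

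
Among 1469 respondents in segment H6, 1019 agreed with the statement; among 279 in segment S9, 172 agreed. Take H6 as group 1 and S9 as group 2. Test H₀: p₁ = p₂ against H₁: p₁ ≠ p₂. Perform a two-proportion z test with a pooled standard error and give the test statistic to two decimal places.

z = 2.54

p̂₁ = 1019/1469 = 0.6937, p̂₂ = 172/279 = 0.6165.
Pooled p̂ = (1019+172)/(1469+279) = 1191/1748 = 0.6814.
SE = √(0.217112 × 0.00426496) = 0.0304.
z = (0.6937 − 0.6165)/0.0304 = 0.0772/0.0304 = 2.54.
p-value = 2·P(Z > 2.536) ≈ 0.0112.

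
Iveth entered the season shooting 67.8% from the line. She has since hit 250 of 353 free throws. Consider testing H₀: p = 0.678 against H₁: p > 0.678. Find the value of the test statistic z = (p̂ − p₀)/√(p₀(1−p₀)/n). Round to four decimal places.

z = 1.2150

p̂ = 250/353 ≈ 0.708215.
Standard error under H₀: √(0.678×0.322/353) = 0.024869.
z = (0.708215 − 0.678)/0.024869 = 0.030215/0.024869 = 1.2150.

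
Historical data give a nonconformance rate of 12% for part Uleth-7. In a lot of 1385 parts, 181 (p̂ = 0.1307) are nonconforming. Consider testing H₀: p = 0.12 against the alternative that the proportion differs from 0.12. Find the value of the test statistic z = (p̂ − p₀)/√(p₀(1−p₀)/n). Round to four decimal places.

z = 1.2238

p̂ = 181/1385 = 0.130686.
Under H₀, SE = √(0.12·0.88/1385) = √(7.62455e-05) = 0.008732.
z = (0.130686 − 0.12)/0.008732 = 0.010686/0.008732 = 1.2238.
p-value = 2·P(Z > 1.224) ≈ 0.2210.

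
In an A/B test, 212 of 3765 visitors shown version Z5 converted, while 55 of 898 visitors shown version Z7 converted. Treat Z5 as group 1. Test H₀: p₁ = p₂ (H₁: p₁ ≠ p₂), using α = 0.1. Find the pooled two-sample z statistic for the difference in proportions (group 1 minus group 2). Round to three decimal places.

p̂₁ = 212/3765 ≈ 0.05631, p̂₂ = 55/898 ≈ 0.06125.
Pooled p̂ = (212+55)/(3765+898) = 267/4663 = 0.05726.
SE = √(0.0539807 × 0.00137919) = 0.00863.
z = (0.05631 − 0.06125)/0.00863 = -0.00494/0.00863 = -0.572.
Two-sided p-value ≈ 2·Φ(−0.572) = 0.5670. With α = 0.1, fail to reject H₀.

z = -0.572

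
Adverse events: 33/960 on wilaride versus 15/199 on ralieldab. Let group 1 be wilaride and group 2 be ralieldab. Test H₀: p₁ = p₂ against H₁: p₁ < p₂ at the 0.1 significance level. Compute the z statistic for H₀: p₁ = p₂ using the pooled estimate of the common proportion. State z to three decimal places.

p̂₁ = 33/960 ≈ 0.03438, p̂₂ = 15/199 ≈ 0.07538.
Pooled p̂ = (33+15)/(960+199) = 48/1159 = 0.04142.
SE = √(0.0396998 × 0.00606679) = 0.01552.
z = (0.03438 − 0.07538)/0.01552 = -0.04100/0.01552 = -2.642.
p-value = P(Z < -2.642) ≈ 0.0041; since p < α = 0.1, reject H₀.

z = -2.642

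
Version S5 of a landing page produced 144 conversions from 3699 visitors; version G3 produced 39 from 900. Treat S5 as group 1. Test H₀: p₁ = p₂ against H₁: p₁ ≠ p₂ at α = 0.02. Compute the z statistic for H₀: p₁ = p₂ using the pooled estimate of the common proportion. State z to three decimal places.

z = -0.606

p̂₁ = 144/3699 = 0.038929, p̂₂ = 39/900 = 0.043333.
Pooled p̂ = (144+39)/(3699+900) = 183/4599 = 0.039791.
SE = √(p̂(1−p̂)(1/n₁+1/n₂)) = √(0.039791·0.960209·0.00138145) = √(5.27825e-05) = 0.007265.
z = (0.038929 − 0.043333)/0.007265 = -0.004404/0.007265 = -0.606.
Two-sided p-value ≈ 2·Φ(−0.606) = 0.5444. With α = 0.02, fail to reject H₀.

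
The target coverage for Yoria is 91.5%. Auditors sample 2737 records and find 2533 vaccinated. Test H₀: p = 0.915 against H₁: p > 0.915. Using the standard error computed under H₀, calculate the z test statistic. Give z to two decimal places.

z = 1.96

p̂ = 2533/2737 ≈ 0.92547.
Under H₀, SE = √(0.915·0.085/2737) = √(2.84161e-05) = 0.00533.
z = (0.92547 − 0.915)/0.00533 = 0.01047/0.00533 = 1.96.
p-value = P(Z > 1.963) ≈ 0.0248.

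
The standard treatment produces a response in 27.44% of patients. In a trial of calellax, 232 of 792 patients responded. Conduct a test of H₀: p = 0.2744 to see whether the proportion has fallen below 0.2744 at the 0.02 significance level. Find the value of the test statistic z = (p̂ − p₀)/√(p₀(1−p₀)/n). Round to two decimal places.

p̂ = 232/792 = 0.29293.
Standard error under H₀: √(0.2744×0.7256/792) = 0.01586.
z = (0.29293 − 0.2744)/0.01586 = 0.01853/0.01586 = 1.17.
p-value = P(Z < 1.169) ≈ 0.8787; since p > α = 0.02, fail to reject H₀.

z = 1.17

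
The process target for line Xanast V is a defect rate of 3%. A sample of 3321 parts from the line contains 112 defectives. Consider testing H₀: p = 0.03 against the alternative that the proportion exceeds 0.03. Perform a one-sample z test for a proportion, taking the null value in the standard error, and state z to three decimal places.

p̂ = 112/3321 ≈ 0.033725.
Under H₀, SE = √(0.03·0.97/3321) = √(8.76242e-06) = 0.002960.
z = (0.033725 − 0.03)/0.002960 = 0.003725/0.002960 = 1.258.

z = 1.258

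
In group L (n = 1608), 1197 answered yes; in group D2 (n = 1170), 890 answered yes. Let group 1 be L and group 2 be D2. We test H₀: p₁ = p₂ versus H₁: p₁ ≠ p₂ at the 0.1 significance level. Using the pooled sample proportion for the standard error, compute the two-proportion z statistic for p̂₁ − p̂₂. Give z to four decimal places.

p̂₁ = 1197/1608 = 0.744403, p̂₂ = 890/1170 = 0.760684.
Pooled p̂ = (1197+890)/(1608+1170) = 2087/2778 = 0.751260.
SE = √(p̂(1−p̂)(1/n₁+1/n₂)) = √(0.751260·0.248740·0.00147659) = √(0.000275928) = 0.016611.
z = (0.744403 − 0.760684)/0.016611 = -0.016281/0.016611 = -0.9801.
p-value = 2·P(Z > 0.980) ≈ 0.3270; since p > α = 0.1, fail to reject H₀.

z = -0.9801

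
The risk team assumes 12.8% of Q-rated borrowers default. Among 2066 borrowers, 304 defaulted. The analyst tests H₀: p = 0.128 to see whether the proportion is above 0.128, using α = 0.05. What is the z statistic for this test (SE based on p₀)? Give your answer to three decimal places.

z = 2.605

p̂ = 304/2066 ≈ 0.147144.
Standard error under H₀: √(0.128×0.872/2066) = 0.007350.
z = (0.147144 − 0.128)/0.007350 = 0.019144/0.007350 = 2.605.
p-value = P(Z > 2.605) ≈ 0.0046, so at α = 0.05 we reject H₀.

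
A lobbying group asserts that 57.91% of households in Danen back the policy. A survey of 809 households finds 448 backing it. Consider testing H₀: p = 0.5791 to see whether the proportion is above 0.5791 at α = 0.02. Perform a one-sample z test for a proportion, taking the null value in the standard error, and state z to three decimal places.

p̂ = 448/809 ≈ 0.55377.
Standard error under H₀: √(0.5791×0.4209/809) = 0.01736.
z = (0.55377 − 0.5791)/0.01736 = -0.02533/0.01736 = -1.459.
p-value = P(Z > -1.459) ≈ 0.9278; since p > α = 0.02, fail to reject H₀.

z = -1.459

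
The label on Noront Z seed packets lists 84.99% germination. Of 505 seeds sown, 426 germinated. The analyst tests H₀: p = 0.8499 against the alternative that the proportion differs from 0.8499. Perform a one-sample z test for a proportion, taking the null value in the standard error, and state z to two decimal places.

p̂ = 426/505 = 0.8436.
SE = √(p₀(1−p₀)/n) = √(0.12757/505) = 0.0159.
z = (0.8436 − 0.8499)/0.0159 = -0.0063/0.0159 = -0.40.
Two-sided p-value ≈ 2·Φ(−0.399) = 0.6902.

z = -0.40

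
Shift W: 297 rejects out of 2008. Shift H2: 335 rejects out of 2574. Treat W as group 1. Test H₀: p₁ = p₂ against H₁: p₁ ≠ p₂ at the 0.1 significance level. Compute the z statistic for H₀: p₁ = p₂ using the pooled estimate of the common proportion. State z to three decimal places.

z = 1.730

p̂₁ = 297/2008 ≈ 0.147908, p̂₂ = 335/2574 ≈ 0.130148.
Pooled p̂ = (297+335)/(2008+2574) = 632/4582 = 0.137931.
SE = √(p̂(1−p̂)(1/n₁+1/n₂)) = √(0.137931·0.862069·0.000886508) = √(0.000105411) = 0.010267.
z = (0.147908 − 0.130148)/0.010267 = 0.017760/0.010267 = 1.730.
Two-sided p-value ≈ 2·Φ(−1.730) = 0.0837, so at α = 0.1 we reject H₀.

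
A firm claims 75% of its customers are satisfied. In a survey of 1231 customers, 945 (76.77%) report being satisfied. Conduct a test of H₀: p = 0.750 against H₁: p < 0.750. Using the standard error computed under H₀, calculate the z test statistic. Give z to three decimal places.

p̂ = 945/1231 = 0.76767.
Standard error under H₀: √(0.75×0.25/1231) = 0.01234.
z = (0.76767 − 0.75)/0.01234 = 0.01767/0.01234 = 1.432.

z = 1.432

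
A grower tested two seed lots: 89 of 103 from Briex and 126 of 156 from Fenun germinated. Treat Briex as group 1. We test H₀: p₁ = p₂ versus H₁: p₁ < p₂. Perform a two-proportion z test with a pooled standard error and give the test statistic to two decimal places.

z = 1.18

p̂₁ = 89/103 = 0.8641, p̂₂ = 126/156 = 0.8077.
Pooled p̂ = (89+126)/(103+156) = 215/259 = 0.8301.
SE = √(p̂(1−p̂)(1/n₁+1/n₂)) = √(0.8301·0.1699·0.016119) = √(0.00227316) = 0.0477.
z = (0.8641 − 0.8077)/0.0477 = 0.0564/0.0477 = 1.18.
p-value = P(Z < 1.183) ≈ 0.8815.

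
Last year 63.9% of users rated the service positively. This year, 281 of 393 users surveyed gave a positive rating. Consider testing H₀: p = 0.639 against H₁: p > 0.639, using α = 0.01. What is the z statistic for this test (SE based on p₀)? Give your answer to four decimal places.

p̂ = 281/393 = 0.715013.
Standard error under H₀: √(0.639×0.361/393) = 0.024227.
z = (0.715013 − 0.639)/0.024227 = 0.076013/0.024227 = 3.1375.
p-value = P(Z > 3.137) ≈ 0.0009; since p < α = 0.01, reject H₀.

z = 3.1375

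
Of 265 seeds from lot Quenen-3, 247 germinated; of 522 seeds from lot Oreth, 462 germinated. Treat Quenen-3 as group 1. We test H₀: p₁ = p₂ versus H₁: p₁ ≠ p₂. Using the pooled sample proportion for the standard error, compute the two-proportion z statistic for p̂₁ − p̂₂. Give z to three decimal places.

p̂₁ = 247/265 = 0.93208, p̂₂ = 462/522 = 0.88506.
Pooled p̂ = (247+462)/(265+522) = 709/787 = 0.90089.
SE = √(0.0892876 × 0.00568929) = 0.02254.
z = (0.93208 − 0.88506)/0.02254 = 0.04702/0.02254 = 2.086.

z = 2.086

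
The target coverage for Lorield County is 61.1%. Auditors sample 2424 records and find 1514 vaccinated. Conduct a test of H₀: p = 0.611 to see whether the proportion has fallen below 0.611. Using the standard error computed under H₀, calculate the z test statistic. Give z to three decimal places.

p̂ = 1514/2424 ≈ 0.624587.
Standard error under H₀: √(0.611×0.389/2424) = 0.009902.
z = (0.624587 − 0.611)/0.009902 = 0.013587/0.009902 = 1.372.

z = 1.372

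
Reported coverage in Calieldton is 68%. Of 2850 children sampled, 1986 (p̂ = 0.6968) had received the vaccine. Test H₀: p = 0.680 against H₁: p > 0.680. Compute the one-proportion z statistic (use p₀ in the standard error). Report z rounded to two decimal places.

z = 1.93

p̂ = 1986/2850 ≈ 0.6968.
SE = √(p₀(1−p₀)/n) = √(0.2176/2850) = 0.0087.
z = (0.6968 − 0.68)/0.0087 = 0.0168/0.0087 = 1.93.
p-value = P(Z > 1.927) ≈ 0.0270.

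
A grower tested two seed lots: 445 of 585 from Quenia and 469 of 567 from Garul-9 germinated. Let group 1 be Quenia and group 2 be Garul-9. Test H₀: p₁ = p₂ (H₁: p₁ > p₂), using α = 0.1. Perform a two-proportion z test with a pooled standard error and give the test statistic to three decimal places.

p̂₁ = 445/585 ≈ 0.76068, p̂₂ = 469/567 ≈ 0.82716.
Pooled p̂ = (445+469)/(585+567) = 914/1152 = 0.79340.
SE = √(0.163915 × 0.00347307) = 0.02386.
z = (0.76068 − 0.82716)/0.02386 = -0.06648/0.02386 = -2.786.
p-value = P(Z > -2.786) ≈ 0.9973. With α = 0.1, fail to reject H₀.

z = -2.786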